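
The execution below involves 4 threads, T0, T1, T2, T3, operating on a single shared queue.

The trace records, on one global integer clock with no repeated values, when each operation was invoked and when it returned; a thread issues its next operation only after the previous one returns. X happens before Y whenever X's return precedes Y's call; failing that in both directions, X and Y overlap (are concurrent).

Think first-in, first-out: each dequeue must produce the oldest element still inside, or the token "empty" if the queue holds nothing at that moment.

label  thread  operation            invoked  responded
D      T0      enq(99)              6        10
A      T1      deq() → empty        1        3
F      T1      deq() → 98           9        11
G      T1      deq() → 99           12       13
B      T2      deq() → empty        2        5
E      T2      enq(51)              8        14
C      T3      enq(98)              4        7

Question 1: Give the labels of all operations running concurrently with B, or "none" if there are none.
Answer: A, C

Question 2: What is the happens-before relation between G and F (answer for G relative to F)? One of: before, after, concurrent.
Answer: after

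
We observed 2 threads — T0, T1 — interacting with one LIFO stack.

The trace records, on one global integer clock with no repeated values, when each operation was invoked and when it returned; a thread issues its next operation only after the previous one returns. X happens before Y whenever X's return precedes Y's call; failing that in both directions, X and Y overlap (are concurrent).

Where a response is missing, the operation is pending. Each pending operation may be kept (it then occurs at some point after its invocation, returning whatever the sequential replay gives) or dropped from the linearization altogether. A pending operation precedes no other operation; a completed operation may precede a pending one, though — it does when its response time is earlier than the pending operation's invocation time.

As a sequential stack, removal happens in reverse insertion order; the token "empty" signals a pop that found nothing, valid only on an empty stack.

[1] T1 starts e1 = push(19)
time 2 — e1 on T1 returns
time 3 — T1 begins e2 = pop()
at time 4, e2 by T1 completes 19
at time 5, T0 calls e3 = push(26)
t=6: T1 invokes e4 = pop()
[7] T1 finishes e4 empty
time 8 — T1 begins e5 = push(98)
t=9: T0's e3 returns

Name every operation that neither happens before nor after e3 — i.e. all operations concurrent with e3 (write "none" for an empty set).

e3 spans [5,9]: anything still running between times 5 and 9 counts as concurrent
e1 [1,2]: before
e2 [3,4]: before
e4 [6,7]: concurrent
e5 [8,…): concurrent

e4, e5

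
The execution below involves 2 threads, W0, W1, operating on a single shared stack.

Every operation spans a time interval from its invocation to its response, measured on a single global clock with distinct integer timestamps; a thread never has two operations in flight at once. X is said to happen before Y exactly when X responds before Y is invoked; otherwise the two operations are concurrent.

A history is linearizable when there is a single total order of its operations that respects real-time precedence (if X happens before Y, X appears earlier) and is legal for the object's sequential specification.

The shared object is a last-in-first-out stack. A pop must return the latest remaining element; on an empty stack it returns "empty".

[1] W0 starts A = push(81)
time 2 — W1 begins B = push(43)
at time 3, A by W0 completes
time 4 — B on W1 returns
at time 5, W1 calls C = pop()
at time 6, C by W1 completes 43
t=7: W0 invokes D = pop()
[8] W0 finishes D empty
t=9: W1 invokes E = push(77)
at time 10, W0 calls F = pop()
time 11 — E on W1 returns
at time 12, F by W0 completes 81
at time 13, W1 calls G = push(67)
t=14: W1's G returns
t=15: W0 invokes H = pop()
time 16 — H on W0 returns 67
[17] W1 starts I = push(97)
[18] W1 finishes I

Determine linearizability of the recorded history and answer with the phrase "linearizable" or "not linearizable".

the violation lands at event 8, D's response at time 8: events 1..7 linearize, events 1..8 do not
no legal order exists: 2 real-time-consistent candidates over 4 completed stack operations, all rejected
take A, B, C, D: step 4 already fails, because D pop() → empty cannot occur there
take B, A, C, D: step 3 already fails, because C pop() → 43 cannot occur there

not linearizable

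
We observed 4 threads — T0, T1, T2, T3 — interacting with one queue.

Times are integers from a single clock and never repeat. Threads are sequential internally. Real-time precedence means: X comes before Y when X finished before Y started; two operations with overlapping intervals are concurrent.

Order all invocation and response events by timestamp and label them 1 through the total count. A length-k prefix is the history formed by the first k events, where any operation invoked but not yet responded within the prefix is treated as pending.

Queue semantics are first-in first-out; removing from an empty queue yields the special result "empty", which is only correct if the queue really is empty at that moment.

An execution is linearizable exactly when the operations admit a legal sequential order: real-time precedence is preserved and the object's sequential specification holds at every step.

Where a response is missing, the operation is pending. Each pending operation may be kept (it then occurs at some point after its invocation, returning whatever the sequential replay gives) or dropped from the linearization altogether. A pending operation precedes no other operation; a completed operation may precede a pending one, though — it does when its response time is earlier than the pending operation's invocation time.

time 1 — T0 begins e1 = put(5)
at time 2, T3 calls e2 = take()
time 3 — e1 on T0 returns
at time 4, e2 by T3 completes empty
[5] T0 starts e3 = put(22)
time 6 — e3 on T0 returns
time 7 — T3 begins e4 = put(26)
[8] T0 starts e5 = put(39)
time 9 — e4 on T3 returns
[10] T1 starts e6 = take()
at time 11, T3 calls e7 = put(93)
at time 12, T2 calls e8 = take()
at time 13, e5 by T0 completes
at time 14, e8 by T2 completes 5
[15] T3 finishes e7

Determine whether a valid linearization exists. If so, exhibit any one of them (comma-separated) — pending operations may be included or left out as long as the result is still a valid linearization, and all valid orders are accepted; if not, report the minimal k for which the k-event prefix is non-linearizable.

linearizable — witness: e2, e1, e3, e4, e5, e7, e8

after step 1 (e2 take() → empty): queue <>
after step 2 (e1 put(5)): queue <5>
after step 3 (e3 put(22)): queue <5,22>
after step 4 (e4 put(26)): queue <5,22,26>
after step 5 (e5 put(39)): queue <5,22,26,39>
after step 6 (e7 put(93)): queue <5,22,26,39,93>
after step 7 (e8 take() → 5): queue <22,26,39,93>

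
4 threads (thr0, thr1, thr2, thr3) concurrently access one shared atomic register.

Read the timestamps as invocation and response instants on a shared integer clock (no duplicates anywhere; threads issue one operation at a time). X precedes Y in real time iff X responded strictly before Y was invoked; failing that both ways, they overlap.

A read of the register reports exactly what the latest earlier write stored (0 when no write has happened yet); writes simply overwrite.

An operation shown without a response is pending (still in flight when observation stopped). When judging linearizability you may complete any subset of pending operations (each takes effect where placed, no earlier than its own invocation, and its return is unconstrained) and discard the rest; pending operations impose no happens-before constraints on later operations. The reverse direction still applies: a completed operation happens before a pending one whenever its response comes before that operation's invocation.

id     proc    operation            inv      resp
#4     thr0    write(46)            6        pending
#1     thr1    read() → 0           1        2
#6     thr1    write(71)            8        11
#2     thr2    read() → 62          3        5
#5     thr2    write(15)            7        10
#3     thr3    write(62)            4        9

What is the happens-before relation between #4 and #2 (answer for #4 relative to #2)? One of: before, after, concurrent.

after

#4 spans [6,…), #2 spans [3,5]
resp(#2)=5 < inv(#4)=6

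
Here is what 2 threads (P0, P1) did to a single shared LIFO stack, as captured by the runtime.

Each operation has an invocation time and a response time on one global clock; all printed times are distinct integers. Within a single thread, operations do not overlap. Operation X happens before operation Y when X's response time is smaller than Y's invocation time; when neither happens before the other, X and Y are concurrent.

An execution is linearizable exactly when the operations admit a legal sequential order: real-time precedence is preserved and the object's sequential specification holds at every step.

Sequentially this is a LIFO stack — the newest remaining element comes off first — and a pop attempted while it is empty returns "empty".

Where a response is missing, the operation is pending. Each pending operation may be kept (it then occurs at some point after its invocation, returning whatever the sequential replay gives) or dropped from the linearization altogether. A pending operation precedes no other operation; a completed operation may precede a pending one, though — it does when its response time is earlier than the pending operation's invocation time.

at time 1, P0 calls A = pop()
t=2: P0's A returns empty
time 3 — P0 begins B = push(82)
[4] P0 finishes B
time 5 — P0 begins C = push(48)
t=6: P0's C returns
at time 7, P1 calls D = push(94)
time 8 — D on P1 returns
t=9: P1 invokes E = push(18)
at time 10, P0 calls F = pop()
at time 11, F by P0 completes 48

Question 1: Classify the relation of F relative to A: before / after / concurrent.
F spans [10,11], A spans [1,2]
resp(A)=2 < inv(F)=10

after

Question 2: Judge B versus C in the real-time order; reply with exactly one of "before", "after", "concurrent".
B spans [3,4], C spans [5,6]
resp(B)=4 < inv(C)=5

before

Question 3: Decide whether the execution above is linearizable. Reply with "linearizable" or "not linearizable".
events 1..10 are fine; event 11 — the response of F at time 11 — makes the prefix non-linearizable
a single order respects real time; the 5 completed LIFO stack operations fail replay along it
every completion of the 1 pending operation (E) was checked; none linearizes
for example A, B, C, D, F (pending dropped) fails at step 5: F pop() → 48 is not legal there

not linearizable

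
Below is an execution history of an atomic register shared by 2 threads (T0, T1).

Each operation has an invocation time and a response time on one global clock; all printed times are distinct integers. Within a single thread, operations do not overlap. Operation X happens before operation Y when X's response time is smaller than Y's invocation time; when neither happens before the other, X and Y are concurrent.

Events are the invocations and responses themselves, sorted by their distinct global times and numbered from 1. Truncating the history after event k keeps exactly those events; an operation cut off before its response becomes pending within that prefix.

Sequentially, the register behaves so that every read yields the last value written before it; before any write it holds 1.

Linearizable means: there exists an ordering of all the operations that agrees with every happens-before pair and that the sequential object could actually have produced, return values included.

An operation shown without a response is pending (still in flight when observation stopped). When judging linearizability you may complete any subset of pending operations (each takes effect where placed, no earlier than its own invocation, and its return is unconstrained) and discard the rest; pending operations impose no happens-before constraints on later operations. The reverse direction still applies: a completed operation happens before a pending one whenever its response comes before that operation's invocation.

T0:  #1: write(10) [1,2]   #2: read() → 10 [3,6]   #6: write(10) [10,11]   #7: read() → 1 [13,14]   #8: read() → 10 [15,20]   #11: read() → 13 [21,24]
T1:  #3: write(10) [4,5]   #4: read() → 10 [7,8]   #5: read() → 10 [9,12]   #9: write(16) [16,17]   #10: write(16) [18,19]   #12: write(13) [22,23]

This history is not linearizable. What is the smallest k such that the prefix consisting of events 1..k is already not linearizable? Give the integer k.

events 1..13 are linearizable, e.g. via #1, #2, #3, #4, #5, #6:
step 1: #1 write(10) — value 10
step 2: #2 read() → 10 — value 10
step 3: #3 write(10) — value 10
step 4: #4 read() → 10 — value 10
step 5: #5 read() → 10 — value 10
step 6: #6 write(10) — value 10
include event 14 — #7 responding at 14 — and every candidate order breaks
for example #1, #2, #3, #4, #5, #6, #7 fails at step 7: #7 read() → 1 is not legal there
for example #1, #2, #3, #4, #6, #5, #7 fails at step 7: #7 read() → 1 is not legal there

14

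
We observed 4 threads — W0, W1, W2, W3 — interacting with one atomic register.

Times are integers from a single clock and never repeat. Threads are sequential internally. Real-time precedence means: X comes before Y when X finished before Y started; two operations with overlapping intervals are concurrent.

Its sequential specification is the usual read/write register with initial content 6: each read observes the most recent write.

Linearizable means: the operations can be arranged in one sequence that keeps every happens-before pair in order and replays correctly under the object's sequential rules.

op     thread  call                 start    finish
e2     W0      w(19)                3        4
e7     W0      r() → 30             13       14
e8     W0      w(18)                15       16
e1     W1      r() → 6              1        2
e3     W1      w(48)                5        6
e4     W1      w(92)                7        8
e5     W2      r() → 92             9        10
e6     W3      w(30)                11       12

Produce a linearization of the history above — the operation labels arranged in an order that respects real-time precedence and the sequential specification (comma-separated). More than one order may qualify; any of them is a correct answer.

step 1: e1 r() → 6 — value 6
step 2: e2 w(19) — value 19
step 3: e3 w(48) — value 48
step 4: e4 w(92) — value 92
step 5: e5 r() → 92 — value 92
step 6: e6 w(30) — value 30
step 7: e7 r() → 30 — value 30
step 8: e8 w(18) — value 18

e1, e2, e3, e4, e5, e6, e7, e8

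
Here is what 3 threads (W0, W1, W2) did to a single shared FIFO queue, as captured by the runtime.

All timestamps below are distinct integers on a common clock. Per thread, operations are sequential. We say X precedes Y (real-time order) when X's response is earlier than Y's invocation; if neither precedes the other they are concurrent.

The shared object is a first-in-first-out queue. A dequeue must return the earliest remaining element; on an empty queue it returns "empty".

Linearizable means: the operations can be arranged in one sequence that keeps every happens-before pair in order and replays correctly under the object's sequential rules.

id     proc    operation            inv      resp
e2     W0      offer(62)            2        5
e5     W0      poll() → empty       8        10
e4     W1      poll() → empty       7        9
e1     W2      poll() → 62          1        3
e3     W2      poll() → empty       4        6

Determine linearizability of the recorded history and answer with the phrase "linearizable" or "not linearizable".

a witness: e2, e1, e3, e4, e5
1. e2 offer(62), leaving queue <62>
2. e1 poll() → 62, leaving queue <>
3. e3 poll() → empty, leaving queue <>
4. e4 poll() → empty, leaving queue <>
5. e5 poll() → empty, leaving queue <>

linearizable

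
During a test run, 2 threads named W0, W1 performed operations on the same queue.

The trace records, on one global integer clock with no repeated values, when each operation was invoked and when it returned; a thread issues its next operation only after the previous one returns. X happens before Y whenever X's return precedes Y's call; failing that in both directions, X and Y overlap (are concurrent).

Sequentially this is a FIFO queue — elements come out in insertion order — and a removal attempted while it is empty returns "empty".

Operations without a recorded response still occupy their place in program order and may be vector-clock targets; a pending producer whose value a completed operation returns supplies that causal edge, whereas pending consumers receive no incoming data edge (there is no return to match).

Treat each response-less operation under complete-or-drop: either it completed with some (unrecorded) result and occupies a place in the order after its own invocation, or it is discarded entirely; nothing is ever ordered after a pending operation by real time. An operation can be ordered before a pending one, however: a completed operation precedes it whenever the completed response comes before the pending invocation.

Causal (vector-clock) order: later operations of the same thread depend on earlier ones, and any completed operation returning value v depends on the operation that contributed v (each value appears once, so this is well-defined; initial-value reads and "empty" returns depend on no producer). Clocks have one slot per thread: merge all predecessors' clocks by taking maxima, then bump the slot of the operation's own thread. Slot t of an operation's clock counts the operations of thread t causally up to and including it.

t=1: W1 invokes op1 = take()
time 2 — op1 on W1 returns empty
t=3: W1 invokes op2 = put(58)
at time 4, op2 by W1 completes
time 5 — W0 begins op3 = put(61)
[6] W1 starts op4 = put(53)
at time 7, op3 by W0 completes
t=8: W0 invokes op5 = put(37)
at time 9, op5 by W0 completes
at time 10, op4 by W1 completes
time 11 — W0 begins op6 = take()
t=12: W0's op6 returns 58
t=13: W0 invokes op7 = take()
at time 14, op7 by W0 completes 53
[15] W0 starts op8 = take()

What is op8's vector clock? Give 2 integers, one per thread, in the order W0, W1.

op1 (invocation 1): nothing precedes it; W1's component alone gives (0, 1)
op3 (invocation 5): nothing precedes it; W0's component alone gives (1, 0)
op2, invoked 3, takes VC(op1)=(0, 1) under max, adds 1 for W1 → (0, 2)
op5, invoked 8, takes VC(op3)=(1, 0) under max, adds 1 for W0 → (2, 0)
op4, invoked 6, takes VC(op2)=(0, 2) under max, adds 1 for W1 → (0, 3)
op6, invoked 11, takes VC(op2)=(0, 2), VC(op5)=(2, 0) under max, adds 1 for W0 → (3, 2)
op7, invoked 13, takes VC(op4)=(0, 3), VC(op6)=(3, 2) under max, adds 1 for W0 → (4, 3)
op8, invoked 15, takes VC(op7)=(4, 3) under max, adds 1 for W0 → (5, 3)
target: VC(op8) = (5, 3)

(5, 3)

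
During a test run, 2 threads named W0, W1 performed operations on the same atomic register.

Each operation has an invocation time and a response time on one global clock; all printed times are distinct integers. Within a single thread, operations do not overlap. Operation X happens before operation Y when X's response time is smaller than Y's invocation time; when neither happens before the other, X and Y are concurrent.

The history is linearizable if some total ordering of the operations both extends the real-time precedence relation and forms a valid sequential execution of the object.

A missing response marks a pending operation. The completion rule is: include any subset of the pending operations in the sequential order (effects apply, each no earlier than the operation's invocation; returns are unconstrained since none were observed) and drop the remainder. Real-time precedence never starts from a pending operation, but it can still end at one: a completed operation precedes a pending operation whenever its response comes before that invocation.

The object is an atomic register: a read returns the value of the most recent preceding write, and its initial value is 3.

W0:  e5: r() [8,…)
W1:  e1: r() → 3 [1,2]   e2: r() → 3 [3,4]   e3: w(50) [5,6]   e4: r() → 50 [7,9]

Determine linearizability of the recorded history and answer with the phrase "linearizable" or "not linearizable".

a witness: e1, e2, e3, e4
after step 1 (e1 r() → 3): value 3
after step 2 (e2 r() → 3): value 3
after step 3 (e3 w(50)): value 50
after step 4 (e4 r() → 50): value 50

linearizable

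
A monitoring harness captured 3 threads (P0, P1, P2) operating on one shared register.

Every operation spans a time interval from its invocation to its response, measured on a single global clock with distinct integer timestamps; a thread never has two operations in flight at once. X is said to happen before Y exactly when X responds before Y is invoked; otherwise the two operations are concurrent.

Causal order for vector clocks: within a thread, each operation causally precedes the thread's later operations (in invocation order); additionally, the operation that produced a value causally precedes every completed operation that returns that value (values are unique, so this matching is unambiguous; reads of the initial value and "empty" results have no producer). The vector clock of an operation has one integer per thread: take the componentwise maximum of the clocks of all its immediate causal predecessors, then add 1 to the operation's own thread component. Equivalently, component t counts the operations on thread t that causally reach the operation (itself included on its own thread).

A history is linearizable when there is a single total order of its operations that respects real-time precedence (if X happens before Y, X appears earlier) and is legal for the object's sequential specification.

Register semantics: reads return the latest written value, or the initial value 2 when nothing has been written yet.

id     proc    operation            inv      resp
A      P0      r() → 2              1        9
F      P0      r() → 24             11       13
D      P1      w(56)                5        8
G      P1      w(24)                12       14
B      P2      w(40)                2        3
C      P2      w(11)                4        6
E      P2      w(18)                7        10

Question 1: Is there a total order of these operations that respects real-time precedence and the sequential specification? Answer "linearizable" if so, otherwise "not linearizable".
one valid linearization: A, B, C, D, E, G, F
step 1: A r() → 2 — value 2
step 2: B w(40) — value 40
step 3: C w(11) — value 11
step 4: D w(56) — value 56
step 5: E w(18) — value 18
step 6: G w(24) — value 24
step 7: F r() → 24 — value 24

linearizable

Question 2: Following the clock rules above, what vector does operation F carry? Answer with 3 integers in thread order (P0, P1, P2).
Answer: (2, 2, 0)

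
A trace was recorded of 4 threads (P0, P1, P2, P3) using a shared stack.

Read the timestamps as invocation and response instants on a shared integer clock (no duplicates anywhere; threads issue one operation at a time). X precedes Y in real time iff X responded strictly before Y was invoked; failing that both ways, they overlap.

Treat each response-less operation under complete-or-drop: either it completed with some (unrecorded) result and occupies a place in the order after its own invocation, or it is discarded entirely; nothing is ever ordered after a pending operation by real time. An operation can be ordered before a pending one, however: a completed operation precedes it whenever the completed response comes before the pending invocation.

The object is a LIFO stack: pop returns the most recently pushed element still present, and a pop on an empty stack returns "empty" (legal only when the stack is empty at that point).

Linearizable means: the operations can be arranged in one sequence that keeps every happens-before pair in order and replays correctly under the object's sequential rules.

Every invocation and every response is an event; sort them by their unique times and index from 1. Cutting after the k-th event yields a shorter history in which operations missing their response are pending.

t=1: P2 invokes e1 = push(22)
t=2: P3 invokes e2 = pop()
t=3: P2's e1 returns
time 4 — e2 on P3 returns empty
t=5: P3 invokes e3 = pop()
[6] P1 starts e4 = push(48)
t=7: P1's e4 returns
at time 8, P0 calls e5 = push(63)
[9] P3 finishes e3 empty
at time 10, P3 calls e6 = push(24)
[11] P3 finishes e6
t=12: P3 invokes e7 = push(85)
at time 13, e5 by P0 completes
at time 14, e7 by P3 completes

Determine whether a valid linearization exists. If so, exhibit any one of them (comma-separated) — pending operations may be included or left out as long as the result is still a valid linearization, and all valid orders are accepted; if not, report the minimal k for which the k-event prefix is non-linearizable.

not linearizable — minimal violating prefix: 9 events

events 1..8 are fine; event 9 — the response of e3 at time 9 — makes the prefix non-linearizable
all 4 real-time-respecting orders fail — 4 completed stack operations, no legal replay
no completion choice of the 1 pending operation (e5) rescues it — every subset was tried
take e1, e2, e3, e4 (pending dropped): step 2 already fails, because e2 pop() → empty cannot occur there
take e1, e2, e4, e3 (pending dropped): step 2 already fails, because e2 pop() → empty cannot occur there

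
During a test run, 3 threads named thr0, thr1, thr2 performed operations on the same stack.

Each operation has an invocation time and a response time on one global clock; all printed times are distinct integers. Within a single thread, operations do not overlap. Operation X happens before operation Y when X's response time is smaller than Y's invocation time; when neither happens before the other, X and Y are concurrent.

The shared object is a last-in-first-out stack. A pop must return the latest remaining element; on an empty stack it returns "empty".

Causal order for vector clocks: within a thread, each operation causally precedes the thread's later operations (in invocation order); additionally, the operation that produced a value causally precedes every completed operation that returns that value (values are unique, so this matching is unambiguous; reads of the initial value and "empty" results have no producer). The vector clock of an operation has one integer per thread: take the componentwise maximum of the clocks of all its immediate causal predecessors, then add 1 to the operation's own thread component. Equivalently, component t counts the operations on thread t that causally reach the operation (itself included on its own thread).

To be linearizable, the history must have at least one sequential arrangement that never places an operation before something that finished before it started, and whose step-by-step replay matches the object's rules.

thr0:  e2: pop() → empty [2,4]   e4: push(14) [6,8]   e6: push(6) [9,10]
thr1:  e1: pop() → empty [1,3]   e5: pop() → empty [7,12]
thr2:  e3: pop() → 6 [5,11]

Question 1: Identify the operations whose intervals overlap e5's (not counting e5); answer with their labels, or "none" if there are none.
e5 runs from 7 to 12; window-overlapping ops are concurrent
e1 [1,3]: before
e2 [2,4]: before
e3 [5,11]: concurrent
e4 [6,8]: concurrent
e6 [9,10]: concurrent

e3, e4, e6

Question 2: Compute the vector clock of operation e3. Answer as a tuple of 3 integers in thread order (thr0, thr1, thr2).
invoked at 1, e1 has no predecessors; its own thr1 bump gives (0, 1, 0)
invoked at 2, e2 has no predecessors; its own thr0 bump gives (1, 0, 0)
e5 (invocation 7): componentwise max over VC(e1)=(0, 1, 0), +1 at thr1, giving (0, 2, 0)
e4 (invocation 6): componentwise max over VC(e2)=(1, 0, 0), +1 at thr0, giving (2, 0, 0)
e6 (invocation 9): componentwise max over VC(e4)=(2, 0, 0), +1 at thr0, giving (3, 0, 0)
e3 (invocation 5): componentwise max over VC(e6)=(3, 0, 0), +1 at thr2, giving (3, 0, 1)
target: VC(e3) = (3, 0, 1)

(3, 0, 1)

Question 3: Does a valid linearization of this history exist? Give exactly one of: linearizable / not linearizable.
a witness: e1, e2, e5, e4, e6, e3
step 1: e1 pop() → empty — stack <>
step 2: e2 pop() → empty — stack <>
step 3: e5 pop() → empty — stack <>
step 4: e4 push(14) — stack <14>
step 5: e6 push(6) — stack <14,6>
step 6: e3 pop() → 6 — stack <14>

linearizable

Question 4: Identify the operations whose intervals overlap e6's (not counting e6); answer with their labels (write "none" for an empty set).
e6 spans [9,10]; an op avoiding the whole window 9..10 is ordered, any other is concurrent
e1 [1,3]: before
e2 [2,4]: before
e3 [5,11]: concurrent
e4 [6,8]: before
e5 [7,12]: concurrent

e3, e5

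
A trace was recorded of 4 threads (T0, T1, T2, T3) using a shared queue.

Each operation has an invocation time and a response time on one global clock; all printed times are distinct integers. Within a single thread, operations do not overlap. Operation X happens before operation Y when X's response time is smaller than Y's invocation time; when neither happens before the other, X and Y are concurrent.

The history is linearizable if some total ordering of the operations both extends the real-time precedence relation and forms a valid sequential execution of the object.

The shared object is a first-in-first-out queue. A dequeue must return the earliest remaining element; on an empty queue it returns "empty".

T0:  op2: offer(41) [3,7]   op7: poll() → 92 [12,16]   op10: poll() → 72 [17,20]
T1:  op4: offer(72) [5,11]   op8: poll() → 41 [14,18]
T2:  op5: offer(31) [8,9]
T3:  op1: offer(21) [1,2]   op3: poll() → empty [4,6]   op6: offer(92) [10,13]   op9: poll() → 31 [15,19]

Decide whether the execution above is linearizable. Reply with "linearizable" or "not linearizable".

not linearizable

prefix check: 1..5 passes, 1..6 fails once op3's time-6 response joins
the sole real-time-consistent order of 2 completed operations fails the queue replay
include/drop combinations of the 2 pending operations (op2, op4) were all tried; none helps
for example op1, op3 (pending dropped) fails at step 2: op3 poll() → empty is not legal there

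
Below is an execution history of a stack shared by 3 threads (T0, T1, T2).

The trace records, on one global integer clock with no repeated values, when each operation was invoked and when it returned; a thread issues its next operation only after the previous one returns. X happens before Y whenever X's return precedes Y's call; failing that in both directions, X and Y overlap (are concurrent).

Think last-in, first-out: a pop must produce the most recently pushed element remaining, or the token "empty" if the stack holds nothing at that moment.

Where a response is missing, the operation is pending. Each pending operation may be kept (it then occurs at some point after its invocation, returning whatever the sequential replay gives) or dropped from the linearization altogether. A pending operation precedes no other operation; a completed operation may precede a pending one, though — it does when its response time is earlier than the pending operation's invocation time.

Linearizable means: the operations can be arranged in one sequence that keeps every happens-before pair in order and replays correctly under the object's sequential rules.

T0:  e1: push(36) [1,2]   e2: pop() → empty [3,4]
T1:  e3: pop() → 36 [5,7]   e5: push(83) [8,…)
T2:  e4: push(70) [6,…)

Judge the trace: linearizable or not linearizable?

not linearizable

events 1..3 are fine; event 4 — the response of e2 at time 4 — makes the prefix non-linearizable
the completed operations (2 total) allow one real-time order; the stack replay rejects it
one such order, e1, e2, breaks at step 2 where e2 pop() → empty is illegal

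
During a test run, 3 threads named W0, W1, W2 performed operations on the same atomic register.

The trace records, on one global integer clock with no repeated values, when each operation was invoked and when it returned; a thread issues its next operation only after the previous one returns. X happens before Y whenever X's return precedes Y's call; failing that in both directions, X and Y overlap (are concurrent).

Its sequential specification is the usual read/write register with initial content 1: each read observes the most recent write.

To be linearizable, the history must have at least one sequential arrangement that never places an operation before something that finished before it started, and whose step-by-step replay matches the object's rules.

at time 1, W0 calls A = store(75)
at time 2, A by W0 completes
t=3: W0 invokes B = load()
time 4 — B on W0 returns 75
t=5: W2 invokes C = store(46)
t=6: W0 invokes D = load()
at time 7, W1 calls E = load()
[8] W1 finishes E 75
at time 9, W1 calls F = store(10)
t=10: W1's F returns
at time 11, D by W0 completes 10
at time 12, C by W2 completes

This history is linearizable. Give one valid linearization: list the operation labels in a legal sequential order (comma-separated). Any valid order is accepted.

A, B, E, C, F, D

after step 1 (A store(75)): value 75
after step 2 (B load() → 75): value 75
after step 3 (E load() → 75): value 75
after step 4 (C store(46)): value 46
after step 5 (F store(10)): value 10
after step 6 (D load() → 10): value 10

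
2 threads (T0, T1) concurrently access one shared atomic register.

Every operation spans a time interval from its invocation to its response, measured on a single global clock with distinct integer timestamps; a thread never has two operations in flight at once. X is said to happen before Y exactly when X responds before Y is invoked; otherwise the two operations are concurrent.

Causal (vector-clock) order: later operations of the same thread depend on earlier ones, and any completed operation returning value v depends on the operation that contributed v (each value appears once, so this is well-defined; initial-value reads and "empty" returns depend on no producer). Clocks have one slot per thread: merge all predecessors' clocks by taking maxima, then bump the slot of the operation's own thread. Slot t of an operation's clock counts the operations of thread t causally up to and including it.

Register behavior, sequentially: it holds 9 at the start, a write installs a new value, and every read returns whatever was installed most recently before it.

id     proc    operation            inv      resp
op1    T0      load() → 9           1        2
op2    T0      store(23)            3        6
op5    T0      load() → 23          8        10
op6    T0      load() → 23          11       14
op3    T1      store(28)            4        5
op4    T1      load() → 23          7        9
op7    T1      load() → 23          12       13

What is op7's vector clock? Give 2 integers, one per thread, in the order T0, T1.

(2, 3)

VC(op3, invoked at 4): no causal predecessors; +1 on T1 → (0, 1)
VC(op1, invoked at 1): no causal predecessors; +1 on T0 → (1, 0)
from VC(op1)=(1, 0), op2 (invoked 3) maxes components and bumps T0 → (2, 0)
from VC(op2)=(2, 0), op5 (invoked 8) maxes components and bumps T0 → (3, 0)
from VC(op2)=(2, 0), VC(op3)=(0, 1), op4 (invoked 7) maxes components and bumps T1 → (2, 2)
from VC(op2)=(2, 0), VC(op5)=(3, 0), op6 (invoked 11) maxes components and bumps T0 → (4, 0)
from VC(op2)=(2, 0), VC(op4)=(2, 2), op7 (invoked 12) maxes components and bumps T1 → (2, 3)
target: VC(op7) = (2, 3)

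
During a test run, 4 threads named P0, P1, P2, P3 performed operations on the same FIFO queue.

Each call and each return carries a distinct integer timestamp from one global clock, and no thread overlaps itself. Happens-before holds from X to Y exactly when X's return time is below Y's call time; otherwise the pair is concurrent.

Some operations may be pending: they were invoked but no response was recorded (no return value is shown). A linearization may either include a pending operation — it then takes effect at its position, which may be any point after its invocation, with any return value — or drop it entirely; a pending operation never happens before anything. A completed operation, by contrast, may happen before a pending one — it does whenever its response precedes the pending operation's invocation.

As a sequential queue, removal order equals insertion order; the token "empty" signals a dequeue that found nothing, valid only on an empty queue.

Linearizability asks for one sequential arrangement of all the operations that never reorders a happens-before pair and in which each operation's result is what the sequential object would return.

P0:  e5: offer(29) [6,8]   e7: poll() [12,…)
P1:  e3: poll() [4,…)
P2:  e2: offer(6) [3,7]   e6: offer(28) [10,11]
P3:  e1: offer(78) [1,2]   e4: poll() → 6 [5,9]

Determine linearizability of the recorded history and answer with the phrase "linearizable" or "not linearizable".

linearizable

witness order: e1, e2, e3, e4, e5, e6
step 1: e1 offer(78) — queue <78>
step 2: e2 offer(6) — queue <78,6>
step 3: e3 poll() (pending, included) — queue <6>
step 4: e4 poll() → 6 — queue <>
step 5: e5 offer(29) — queue <29>
step 6: e6 offer(28) — queue <29,28>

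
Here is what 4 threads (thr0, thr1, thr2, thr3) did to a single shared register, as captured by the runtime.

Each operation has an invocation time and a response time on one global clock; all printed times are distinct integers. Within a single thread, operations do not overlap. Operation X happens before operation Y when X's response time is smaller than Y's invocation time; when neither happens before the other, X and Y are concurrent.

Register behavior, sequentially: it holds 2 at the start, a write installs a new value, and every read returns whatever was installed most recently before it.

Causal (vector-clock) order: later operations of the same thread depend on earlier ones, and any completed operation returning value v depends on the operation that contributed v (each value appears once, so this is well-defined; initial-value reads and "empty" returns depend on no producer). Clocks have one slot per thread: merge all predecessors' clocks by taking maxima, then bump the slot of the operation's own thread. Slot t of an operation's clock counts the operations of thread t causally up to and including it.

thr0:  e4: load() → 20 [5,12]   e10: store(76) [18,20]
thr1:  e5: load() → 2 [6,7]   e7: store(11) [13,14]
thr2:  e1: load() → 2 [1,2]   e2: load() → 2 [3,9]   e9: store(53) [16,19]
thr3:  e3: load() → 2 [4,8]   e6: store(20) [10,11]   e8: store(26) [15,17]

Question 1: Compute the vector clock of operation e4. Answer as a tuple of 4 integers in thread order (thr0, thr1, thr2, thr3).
(1, 0, 0, 2)

VC(e3, invoked at 4): no causal predecessors; +1 on thr3 → (0, 0, 0, 1)
VC(e1, invoked at 1): no causal predecessors; +1 on thr2 → (0, 0, 1, 0)
VC(e5, invoked at 6): no causal predecessors; +1 on thr1 → (0, 1, 0, 0)
from VC(e3)=(0, 0, 0, 1), e6 (invoked 10) maxes components and bumps thr3 → (0, 0, 0, 2)
from VC(e1)=(0, 0, 1, 0), e2 (invoked 3) maxes components and bumps thr2 → (0, 0, 2, 0)
from VC(e5)=(0, 1, 0, 0), e7 (invoked 13) maxes components and bumps thr1 → (0, 2, 0, 0)
from VC(e6)=(0, 0, 0, 2), e8 (invoked 15) maxes components and bumps thr3 → (0, 0, 0, 3)
from VC(e2)=(0, 0, 2, 0), e9 (invoked 16) maxes components and bumps thr2 → (0, 0, 3, 0)
from VC(e6)=(0, 0, 0, 2), e4 (invoked 5) maxes components and bumps thr0 → (1, 0, 0, 2)
from VC(e4)=(1, 0, 0, 2), e10 (invoked 18) maxes components and bumps thr0 → (2, 0, 0, 2)
target: VC(e4) = (1, 0, 0, 2)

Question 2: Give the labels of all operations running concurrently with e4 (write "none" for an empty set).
e2, e3, e5, e6

concurrent with e4 ([5,12]): every op whose interval crosses 5..12
e1 [1,2]: before
e2 [3,9]: concurrent
e3 [4,8]: concurrent
e5 [6,7]: concurrent
e6 [10,11]: concurrent
e7 [13,14]: after
e8 [15,17]: after
e9 [16,19]: after
e10 [18,20]: after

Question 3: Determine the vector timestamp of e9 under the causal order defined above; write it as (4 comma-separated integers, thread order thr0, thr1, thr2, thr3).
(0, 0, 3, 0)

e3, invoked 4, has no incoming edges; only thr3's bump applies → (0, 0, 0, 1)
e1, invoked 1, has no incoming edges; only thr2's bump applies → (0, 0, 1, 0)
e5, invoked 6, has no incoming edges; only thr1's bump applies → (0, 1, 0, 0)
merge at e6 (invoked 10): VC(e3)=(0, 0, 0, 1), own-thread bump on thr3 → (0, 0, 0, 2)
merge at e2 (invoked 3): VC(e1)=(0, 0, 1, 0), own-thread bump on thr2 → (0, 0, 2, 0)
merge at e7 (invoked 13): VC(e5)=(0, 1, 0, 0), own-thread bump on thr1 → (0, 2, 0, 0)
merge at e8 (invoked 15): VC(e6)=(0, 0, 0, 2), own-thread bump on thr3 → (0, 0, 0, 3)
merge at e9 (invoked 16): VC(e2)=(0, 0, 2, 0), own-thread bump on thr2 → (0, 0, 3, 0)
merge at e4 (invoked 5): VC(e6)=(0, 0, 0, 2), own-thread bump on thr0 → (1, 0, 0, 2)
merge at e10 (invoked 18): VC(e4)=(1, 0, 0, 2), own-thread bump on thr0 → (2, 0, 0, 2)
target: VC(e9) = (0, 0, 3, 0)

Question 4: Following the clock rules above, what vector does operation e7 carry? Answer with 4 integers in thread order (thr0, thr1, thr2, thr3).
(0, 2, 0, 0)

e3 (invocation 4): nothing precedes it; thr3's component alone gives (0, 0, 0, 1)
e1 (invocation 1): nothing precedes it; thr2's component alone gives (0, 0, 1, 0)
e5 (invocation 6): nothing precedes it; thr1's component alone gives (0, 1, 0, 0)
e6 (invocation 10): componentwise max over VC(e3)=(0, 0, 0, 1), +1 at thr3, giving (0, 0, 0, 2)
e2 (invocation 3): componentwise max over VC(e1)=(0, 0, 1, 0), +1 at thr2, giving (0, 0, 2, 0)
e7 (invocation 13): componentwise max over VC(e5)=(0, 1, 0, 0), +1 at thr1, giving (0, 2, 0, 0)
e8 (invocation 15): componentwise max over VC(e6)=(0, 0, 0, 2), +1 at thr3, giving (0, 0, 0, 3)
e9 (invocation 16): componentwise max over VC(e2)=(0, 0, 2, 0), +1 at thr2, giving (0, 0, 3, 0)
e4 (invocation 5): componentwise max over VC(e6)=(0, 0, 0, 2), +1 at thr0, giving (1, 0, 0, 2)
e10 (invocation 18): componentwise max over VC(e4)=(1, 0, 0, 2), +1 at thr0, giving (2, 0, 0, 2)
target: VC(e7) = (0, 2, 0, 0)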